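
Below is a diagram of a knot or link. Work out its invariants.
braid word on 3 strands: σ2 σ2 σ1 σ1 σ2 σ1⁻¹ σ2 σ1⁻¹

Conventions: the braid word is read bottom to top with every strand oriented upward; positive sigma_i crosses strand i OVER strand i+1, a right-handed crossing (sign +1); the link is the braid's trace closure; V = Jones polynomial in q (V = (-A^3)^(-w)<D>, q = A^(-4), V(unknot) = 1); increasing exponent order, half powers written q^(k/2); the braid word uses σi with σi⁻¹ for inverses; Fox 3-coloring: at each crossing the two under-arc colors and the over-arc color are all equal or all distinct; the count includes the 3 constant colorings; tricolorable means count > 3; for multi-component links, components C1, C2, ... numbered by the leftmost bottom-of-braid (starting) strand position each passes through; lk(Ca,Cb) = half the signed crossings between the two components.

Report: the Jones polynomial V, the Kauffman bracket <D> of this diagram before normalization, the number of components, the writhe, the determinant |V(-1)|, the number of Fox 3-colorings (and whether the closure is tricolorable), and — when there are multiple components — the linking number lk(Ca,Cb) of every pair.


Jones polynomial: V(q) = 2q - 2q^2 + 3q^3 - 3q^4 + 2q^5 - 2q^6 + q^7
<D> = A^-16 - 2A^-12 + 2A^-8 - 3A^-4 + 3 - 2A^4 + 2A^8; writhe +4
components 1, writhe +4 (8 crossings)
3-colorings: 9 of 3^8, det 15 — tricolorable
note: det 15 = |V(-1)|; divisible by 3, so tricolorable


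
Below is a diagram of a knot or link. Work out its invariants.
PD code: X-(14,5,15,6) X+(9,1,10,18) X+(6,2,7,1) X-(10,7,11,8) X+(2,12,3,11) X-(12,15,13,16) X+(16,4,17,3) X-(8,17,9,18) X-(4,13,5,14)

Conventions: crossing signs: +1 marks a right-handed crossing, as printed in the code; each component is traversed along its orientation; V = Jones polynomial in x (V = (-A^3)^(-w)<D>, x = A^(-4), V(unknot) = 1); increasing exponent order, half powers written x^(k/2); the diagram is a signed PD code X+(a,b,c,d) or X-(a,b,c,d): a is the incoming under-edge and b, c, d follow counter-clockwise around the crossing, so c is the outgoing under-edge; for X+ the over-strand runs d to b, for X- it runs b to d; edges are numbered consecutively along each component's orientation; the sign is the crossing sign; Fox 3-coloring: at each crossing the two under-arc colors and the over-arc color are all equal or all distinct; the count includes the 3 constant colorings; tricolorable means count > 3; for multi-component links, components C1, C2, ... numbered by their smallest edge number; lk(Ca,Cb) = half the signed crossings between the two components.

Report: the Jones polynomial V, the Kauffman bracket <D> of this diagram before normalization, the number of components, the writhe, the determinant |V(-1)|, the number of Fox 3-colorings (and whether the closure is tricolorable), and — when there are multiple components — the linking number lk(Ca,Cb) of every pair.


V = -x^-3 + 2x^-2 - 2x^-1 + 3 - 2x + 2x^2 - x^3
<D> = A^-15 - 2A^-11 + 2A^-7 - 3A^-3 + 2A - 2A^5 + A^9 (w = -1)
1 component over 9 crossings, w = -1
3 Fox colorings among 3^9, |V(-1)| = 13: not tricolorable
why: palindromic: swapping x for 1/x fixes V


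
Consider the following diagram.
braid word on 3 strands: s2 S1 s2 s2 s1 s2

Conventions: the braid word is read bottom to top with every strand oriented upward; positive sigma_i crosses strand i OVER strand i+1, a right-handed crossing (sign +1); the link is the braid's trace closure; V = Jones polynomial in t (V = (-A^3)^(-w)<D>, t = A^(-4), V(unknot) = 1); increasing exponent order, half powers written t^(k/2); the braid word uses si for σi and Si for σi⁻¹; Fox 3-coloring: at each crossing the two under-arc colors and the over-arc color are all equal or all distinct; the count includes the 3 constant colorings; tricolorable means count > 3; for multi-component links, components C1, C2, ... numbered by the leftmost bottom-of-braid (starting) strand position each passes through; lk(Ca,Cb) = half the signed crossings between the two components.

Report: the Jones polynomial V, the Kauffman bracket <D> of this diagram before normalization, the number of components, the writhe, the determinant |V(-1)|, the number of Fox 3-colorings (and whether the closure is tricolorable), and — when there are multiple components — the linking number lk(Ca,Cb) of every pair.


Jones polynomial: V(t) = t + 2t^3 + t^5
<D> = A^-8 + 2 + A^8; writhe +4
components 3, writhe +4 (6 crossings)
linking number lk(C1,C2) = +1
lk(C1,C3): 0
lk(C2,C3) = +1
3-colorings: 3 of 3^6, det 4 — not tricolorable
note: w = +4 (over 6 crossings) is diagram-only; (-A^3)^(-4) removes it from V


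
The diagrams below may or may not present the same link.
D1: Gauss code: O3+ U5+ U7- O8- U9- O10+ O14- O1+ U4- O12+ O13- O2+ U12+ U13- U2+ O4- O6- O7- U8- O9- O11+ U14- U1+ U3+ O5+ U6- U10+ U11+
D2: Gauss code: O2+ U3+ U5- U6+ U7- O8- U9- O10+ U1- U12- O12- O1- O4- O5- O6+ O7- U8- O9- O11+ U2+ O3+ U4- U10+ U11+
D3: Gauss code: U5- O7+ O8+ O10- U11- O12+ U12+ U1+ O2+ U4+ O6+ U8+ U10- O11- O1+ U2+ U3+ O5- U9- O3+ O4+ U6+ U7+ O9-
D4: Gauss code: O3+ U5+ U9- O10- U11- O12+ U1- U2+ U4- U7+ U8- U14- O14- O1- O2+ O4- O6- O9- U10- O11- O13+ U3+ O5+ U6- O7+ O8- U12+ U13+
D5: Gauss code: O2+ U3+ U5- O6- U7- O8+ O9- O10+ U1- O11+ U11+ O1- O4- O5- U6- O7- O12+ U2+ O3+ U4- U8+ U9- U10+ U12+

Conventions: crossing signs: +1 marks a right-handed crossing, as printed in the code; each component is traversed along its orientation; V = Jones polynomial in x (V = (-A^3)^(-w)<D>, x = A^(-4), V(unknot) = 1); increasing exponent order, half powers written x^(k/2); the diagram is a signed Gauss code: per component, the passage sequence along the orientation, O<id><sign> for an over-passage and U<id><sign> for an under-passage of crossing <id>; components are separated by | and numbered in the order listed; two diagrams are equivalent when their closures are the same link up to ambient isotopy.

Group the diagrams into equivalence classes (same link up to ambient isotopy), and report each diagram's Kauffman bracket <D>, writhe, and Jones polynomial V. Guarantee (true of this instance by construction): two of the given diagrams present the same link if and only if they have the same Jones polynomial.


equivalence classes: {D1, D2, D4, D5} | {D3}
D1 (bracket -A^-12 + A^-8 - A^-4 + 3 - A^4 + A^8 - A^12; 14 crossings at w = 0): V = -x^-3 + x^-2 - x^-1 + 3 - x + x^2 - x^3
V(D2) = -x^-3 + x^-2 - x^-1 + 3 - x + x^2 - x^3  (w -2, c 12, <D> = -A^-18 + A^-14 - A^-10 + 3A^-6 - A^-2 + A^2 - A^6)
V(D3) = x^-1 - 1 + 2x - 2x^2 + 2x^3 - 2x^4 + x^5  (w +4, c 12, <D> = A^-8 - 2A^-4 + 2 - 2A^4 + 2A^8 - A^12 + A^16)
D4 (bracket -A^-18 + A^-14 - A^-10 + 3A^-6 - A^-2 + A^2 - A^6; 14 crossings at w = -2): V = -x^-3 + x^-2 - x^-1 + 3 - x + x^2 - x^3
V(D5) = -x^-3 + x^-2 - x^-1 + 3 - x + x^2 - x^3  (w 0, c 12, <D> = -A^-12 + A^-8 - A^-4 + 3 - A^4 + A^8 - A^12)
key observation: 2 classes among 5 diagrams; unequal V(x) rules out equality


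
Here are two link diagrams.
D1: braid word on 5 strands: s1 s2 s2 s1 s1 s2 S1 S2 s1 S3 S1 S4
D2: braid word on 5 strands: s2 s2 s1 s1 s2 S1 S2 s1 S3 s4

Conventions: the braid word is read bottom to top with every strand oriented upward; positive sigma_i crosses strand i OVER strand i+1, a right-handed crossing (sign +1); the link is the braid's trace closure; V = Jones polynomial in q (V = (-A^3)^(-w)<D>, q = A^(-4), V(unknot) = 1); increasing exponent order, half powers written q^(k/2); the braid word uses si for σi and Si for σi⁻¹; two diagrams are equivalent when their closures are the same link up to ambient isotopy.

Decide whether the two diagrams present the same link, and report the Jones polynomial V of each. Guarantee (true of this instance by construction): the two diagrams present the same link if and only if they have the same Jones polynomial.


equivalent: yes
D1 (bracket -A^-18 + A^-14 - A^-10 + 2A^-6 - A^-2 + A^2; 12 crossings at w = +2): V = q - q^2 + 2q^3 - q^4 + q^5 - q^6
V(D2) = q - q^2 + 2q^3 - q^4 + q^5 - q^6  (w +4, c 10, <D> = -A^-12 + A^-8 - A^-4 + 2 - A^4 + A^8)
key observation: all 2 diagrams share one V(q), hence one class


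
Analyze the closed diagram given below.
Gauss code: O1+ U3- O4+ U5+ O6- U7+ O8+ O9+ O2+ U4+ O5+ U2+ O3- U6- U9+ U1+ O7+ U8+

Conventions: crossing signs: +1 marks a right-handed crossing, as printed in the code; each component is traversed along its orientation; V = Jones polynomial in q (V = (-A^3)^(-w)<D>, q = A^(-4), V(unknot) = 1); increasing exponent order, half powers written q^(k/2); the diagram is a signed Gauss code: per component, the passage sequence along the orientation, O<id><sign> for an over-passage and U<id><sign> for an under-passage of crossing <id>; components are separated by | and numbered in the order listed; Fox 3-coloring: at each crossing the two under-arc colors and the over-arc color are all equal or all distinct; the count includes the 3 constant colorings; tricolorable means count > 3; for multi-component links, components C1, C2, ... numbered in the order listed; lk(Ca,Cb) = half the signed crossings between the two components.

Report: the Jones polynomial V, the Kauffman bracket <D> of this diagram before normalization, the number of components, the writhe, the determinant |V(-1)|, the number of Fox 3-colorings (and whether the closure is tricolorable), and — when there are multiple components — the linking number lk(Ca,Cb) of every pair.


V = q - q^2 + 2q^3 - q^4 + q^5 - q^6
<D> = A^-9 - A^-5 + A^-1 - 2A^3 + A^7 - A^11 (w = +5)
1 component over 9 crossings, w = +5
3 Fox colorings among 3^9, |V(-1)| = 7: not tricolorable
why: the span of V is 5, forcing >= 5 crossings in any diagram


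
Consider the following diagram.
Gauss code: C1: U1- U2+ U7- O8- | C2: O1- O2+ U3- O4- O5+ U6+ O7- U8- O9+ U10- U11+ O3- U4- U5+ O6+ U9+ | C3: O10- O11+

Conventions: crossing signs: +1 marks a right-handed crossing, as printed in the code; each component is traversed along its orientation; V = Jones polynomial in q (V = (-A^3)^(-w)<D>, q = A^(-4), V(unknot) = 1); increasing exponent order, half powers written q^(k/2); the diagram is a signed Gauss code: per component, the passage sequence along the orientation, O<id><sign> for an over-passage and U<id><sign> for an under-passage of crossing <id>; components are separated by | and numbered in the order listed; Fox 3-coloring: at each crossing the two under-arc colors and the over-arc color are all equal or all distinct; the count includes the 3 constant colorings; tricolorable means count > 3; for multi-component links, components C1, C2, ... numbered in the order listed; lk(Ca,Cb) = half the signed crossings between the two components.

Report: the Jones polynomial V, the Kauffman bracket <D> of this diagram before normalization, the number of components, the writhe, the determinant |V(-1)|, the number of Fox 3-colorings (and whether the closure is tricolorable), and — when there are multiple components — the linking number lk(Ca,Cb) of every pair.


V(q) = q^-3 + q^-2 + q^-1 + 1
bracket: -A^-3 - A - A^5 - A^9, w = -1
3 components, writhe -1, over 11 crossings
lk(C1,C2) = -1
linking number lk(C1,C3) = 0
lk(C2,C3): 0
det 0, colorings 9 of 3^12 — tricolorable
observation: the 3 component pairs carry total linking -1


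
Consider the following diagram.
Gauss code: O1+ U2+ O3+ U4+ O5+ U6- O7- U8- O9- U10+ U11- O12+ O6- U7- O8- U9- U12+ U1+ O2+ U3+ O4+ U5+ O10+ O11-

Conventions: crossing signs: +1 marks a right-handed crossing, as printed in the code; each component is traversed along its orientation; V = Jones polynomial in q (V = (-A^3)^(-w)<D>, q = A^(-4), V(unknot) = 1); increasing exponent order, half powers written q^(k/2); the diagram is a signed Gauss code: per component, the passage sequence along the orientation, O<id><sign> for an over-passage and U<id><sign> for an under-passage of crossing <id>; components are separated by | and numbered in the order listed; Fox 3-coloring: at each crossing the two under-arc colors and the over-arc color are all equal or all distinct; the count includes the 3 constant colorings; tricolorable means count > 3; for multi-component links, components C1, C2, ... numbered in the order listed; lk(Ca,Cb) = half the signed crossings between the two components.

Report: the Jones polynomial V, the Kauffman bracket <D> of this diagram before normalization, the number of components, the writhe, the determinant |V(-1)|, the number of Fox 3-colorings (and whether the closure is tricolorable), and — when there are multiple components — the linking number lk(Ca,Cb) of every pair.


Jones polynomial: V(q) = -q^-2 + q^-1 - 1 + 3q - 2q^2 + 3q^3 - 2q^4 + q^5 - q^6
<D> = -A^-18 + A^-14 - 2A^-10 + 3A^-6 - 2A^-2 + 3A^2 - A^6 + A^10 - A^14; writhe +2
components 1, writhe +2 (12 crossings)
3-colorings: 9 of 3^12, det 15 — tricolorable
note: w = +2 shifts under R1 moves; the (-A^3)^(-2) factor cancels that in V


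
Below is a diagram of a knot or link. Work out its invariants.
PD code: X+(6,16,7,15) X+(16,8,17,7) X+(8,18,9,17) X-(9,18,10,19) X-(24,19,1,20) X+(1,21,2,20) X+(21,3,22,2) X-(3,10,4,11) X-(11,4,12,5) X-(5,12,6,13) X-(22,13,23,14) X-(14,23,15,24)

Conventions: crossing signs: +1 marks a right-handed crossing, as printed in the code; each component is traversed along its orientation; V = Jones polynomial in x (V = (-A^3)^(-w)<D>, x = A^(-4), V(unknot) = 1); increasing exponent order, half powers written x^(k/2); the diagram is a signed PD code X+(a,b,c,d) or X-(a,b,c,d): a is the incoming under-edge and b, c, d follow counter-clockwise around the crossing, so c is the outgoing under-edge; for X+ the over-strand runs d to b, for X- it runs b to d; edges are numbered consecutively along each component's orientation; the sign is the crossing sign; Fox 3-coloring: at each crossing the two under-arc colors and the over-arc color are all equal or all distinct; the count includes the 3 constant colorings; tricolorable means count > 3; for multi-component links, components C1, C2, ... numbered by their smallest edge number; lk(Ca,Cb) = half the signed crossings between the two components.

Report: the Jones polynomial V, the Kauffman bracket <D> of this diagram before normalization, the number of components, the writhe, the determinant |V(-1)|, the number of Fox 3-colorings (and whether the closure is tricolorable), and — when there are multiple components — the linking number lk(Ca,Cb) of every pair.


V = x^-5 - 2x^-4 + 2x^-3 - 2x^-2 + 2x^-1 - 1 + x
<D> = A^-10 - A^-6 + 2A^-2 - 2A^2 + 2A^6 - 2A^10 + A^14 (w = -2)
1 component over 12 crossings, w = -2
3 Fox colorings among 3^12, |V(-1)| = 11: not tricolorable
why: the span of V is 6, forcing >= 6 crossings in any diagram


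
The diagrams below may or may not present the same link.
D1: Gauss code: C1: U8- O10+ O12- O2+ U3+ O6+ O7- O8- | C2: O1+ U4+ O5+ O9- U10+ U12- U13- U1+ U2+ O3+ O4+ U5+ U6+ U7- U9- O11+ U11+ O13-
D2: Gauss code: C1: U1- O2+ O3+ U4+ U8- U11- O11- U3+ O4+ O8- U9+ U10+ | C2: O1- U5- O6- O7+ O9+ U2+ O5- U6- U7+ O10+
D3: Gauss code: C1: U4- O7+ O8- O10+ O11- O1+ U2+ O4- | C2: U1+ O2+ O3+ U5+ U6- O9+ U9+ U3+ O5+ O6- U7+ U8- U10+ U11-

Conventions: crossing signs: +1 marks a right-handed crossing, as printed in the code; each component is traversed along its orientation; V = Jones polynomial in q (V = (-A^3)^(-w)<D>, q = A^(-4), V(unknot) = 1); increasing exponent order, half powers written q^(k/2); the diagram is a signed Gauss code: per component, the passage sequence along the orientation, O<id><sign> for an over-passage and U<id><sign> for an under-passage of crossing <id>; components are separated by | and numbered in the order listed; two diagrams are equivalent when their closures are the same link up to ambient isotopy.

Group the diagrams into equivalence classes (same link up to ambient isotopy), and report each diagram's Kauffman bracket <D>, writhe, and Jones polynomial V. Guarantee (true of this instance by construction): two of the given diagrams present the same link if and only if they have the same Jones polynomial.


equivalence classes: {D1, D2, D3}
D1 (bracket A^-1 + A^7; 13 crossings at w = +3): V = -q^(1/2) - q^(5/2)
D2 (bracket A^-7 + A; 11 crossings at w = +1): V = -q^(1/2) - q^(5/2)
V(D3) = -q^(1/2) - q^(5/2)  [11 crossings, <D> = A^-1 + A^7, w = +3]
key observation: all 3 diagrams share one V(q), hence one class


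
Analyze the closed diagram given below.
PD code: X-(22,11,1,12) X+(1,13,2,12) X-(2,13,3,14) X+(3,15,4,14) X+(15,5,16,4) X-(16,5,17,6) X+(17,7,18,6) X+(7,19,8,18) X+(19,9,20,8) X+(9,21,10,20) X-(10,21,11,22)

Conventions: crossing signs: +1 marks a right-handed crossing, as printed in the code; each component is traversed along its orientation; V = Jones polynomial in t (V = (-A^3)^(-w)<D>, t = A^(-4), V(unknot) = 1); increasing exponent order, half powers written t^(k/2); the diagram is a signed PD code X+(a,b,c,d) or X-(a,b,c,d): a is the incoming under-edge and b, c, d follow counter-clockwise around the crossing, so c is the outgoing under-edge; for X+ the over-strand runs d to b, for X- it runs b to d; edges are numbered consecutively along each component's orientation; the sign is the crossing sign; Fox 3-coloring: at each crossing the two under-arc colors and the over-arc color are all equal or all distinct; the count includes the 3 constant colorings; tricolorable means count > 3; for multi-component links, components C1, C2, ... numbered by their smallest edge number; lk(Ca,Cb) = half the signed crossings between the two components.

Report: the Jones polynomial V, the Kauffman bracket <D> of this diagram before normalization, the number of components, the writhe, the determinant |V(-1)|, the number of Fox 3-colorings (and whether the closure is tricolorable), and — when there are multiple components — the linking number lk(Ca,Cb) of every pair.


Jones polynomial: V(t) = t + t^3 - t^4
<D> = A^-7 - A^-3 - A^5; writhe +3
components 1, writhe +3 (11 crossings)
3-colorings: 9 of 3^11, det 3 — tricolorable
note: V spans 3 powers of t: at least 3 crossings in any diagram


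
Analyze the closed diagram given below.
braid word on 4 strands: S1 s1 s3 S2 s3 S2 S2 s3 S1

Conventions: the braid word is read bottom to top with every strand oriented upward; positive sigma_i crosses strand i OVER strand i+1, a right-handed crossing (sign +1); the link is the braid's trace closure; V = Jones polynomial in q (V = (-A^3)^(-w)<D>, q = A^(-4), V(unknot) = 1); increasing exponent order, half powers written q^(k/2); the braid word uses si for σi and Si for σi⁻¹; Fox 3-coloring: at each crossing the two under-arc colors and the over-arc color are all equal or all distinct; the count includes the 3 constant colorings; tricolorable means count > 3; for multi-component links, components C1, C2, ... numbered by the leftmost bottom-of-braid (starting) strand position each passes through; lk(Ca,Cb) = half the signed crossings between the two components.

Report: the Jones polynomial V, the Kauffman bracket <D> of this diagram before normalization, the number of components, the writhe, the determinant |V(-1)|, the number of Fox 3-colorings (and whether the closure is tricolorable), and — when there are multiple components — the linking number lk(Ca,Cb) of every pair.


V(q) = -q^-3 + 2q^-2 - 2q^-1 + 3 - 2q + 2q^2 - q^3
bracket: A^-15 - 2A^-11 + 2A^-7 - 3A^-3 + 2A - 2A^5 + A^9, w = -1
1 component, writhe -1, over 9 crossings
det 13, colorings 3 of 3^9 — not tricolorable
observation: det 13 = |V(-1)|; not divisible by 3, so not tricolorable


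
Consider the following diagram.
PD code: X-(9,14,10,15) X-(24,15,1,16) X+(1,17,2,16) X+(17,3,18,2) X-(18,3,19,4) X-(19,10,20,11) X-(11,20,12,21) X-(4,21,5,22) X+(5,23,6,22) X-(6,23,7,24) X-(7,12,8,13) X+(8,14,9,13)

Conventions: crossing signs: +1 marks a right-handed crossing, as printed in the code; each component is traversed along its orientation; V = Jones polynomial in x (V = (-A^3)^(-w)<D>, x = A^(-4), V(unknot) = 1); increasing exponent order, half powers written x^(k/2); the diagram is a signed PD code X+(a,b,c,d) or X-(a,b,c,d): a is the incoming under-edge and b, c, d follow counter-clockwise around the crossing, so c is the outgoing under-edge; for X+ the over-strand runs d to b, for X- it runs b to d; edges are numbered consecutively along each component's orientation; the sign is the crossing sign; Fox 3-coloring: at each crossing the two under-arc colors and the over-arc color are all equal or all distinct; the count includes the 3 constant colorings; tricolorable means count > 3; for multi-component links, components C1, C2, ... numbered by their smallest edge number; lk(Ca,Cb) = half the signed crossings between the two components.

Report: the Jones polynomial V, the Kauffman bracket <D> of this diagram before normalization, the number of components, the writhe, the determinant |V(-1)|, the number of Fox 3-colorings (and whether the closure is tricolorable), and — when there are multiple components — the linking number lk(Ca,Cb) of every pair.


Jones polynomial: V(x) = -x^-4 + x^-3 + x^-1
<D> = A^-8 + 1 - A^4; writhe -4
components 1, writhe -4 (12 crossings)
3-colorings: 9 of 3^12, det 3 — tricolorable
note: V spans 3 powers of x: at least 3 crossings in any diagram


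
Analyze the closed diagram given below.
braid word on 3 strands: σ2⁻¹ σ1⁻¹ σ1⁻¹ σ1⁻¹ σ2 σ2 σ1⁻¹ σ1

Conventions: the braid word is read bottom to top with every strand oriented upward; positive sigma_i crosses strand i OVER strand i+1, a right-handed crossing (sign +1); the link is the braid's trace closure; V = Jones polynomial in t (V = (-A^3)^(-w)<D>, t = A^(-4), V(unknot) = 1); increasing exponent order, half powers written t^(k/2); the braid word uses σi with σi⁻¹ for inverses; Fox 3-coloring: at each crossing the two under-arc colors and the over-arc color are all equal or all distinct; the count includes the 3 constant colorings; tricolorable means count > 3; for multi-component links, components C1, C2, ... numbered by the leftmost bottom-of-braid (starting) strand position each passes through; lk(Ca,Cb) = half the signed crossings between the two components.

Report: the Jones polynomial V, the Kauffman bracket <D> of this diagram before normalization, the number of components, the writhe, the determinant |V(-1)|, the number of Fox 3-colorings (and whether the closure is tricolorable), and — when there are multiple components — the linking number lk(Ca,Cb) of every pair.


V(t) = -t^-4 + t^-3 + t^-1
bracket: A^-2 + A^6 - A^10, w = -2
1 component, writhe -2, over 8 crossings
det 3, colorings 9 of 3^8 — tricolorable
observation: w = -2 shifts under R1 moves; the (-A^3)^(2) factor cancels that in V


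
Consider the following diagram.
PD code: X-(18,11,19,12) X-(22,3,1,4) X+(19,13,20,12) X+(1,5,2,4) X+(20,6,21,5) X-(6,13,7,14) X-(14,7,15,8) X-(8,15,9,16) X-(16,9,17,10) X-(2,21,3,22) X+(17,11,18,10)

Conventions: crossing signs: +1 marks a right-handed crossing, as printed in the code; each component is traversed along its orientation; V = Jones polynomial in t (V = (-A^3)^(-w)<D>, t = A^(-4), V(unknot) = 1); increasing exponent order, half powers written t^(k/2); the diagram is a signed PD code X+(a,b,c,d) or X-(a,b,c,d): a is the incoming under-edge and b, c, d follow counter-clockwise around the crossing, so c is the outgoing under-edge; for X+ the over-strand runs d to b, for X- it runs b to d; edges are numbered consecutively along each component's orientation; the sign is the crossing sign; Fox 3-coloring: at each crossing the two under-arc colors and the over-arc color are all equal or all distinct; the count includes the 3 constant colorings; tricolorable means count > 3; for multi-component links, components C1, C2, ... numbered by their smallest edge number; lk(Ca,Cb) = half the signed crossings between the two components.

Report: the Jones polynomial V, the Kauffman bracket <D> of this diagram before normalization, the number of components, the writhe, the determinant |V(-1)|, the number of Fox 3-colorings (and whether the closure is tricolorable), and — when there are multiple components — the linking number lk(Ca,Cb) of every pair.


Jones polynomial: V(t) = -t^-4 + t^-3 + t^-1
<D> = -A^-5 - A^3 + A^7; writhe -3
components 1, writhe -3 (11 crossings)
3-colorings: 9 of 3^11, det 3 — tricolorable
note: the span of V is 3, forcing >= 3 crossings in any diagram


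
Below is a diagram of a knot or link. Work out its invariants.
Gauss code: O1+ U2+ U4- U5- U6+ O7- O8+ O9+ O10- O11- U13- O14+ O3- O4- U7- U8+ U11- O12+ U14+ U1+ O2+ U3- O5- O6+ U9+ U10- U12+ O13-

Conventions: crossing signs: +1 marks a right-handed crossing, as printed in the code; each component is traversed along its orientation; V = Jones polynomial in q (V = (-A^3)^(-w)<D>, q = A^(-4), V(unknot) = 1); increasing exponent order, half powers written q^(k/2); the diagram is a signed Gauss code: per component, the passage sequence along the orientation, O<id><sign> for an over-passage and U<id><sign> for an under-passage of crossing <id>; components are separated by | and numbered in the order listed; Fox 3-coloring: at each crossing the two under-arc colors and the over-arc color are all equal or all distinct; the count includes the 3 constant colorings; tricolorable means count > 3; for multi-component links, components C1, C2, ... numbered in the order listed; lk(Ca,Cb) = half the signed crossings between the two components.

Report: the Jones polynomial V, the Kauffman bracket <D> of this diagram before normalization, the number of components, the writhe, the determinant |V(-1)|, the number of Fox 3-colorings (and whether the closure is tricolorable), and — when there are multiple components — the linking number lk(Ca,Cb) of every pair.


V = -q^-3 + 2q^-2 - 2q^-1 + 3 - 2q + 2q^2 - q^3
<D> = -A^-12 + 2A^-8 - 2A^-4 + 3 - 2A^4 + 2A^8 - A^12 (w = 0)
1 component over 14 crossings, w = 0
3 Fox colorings among 3^14, |V(-1)| = 13: not tricolorable
why: det 13 = |V(-1)|; not divisible by 3, so not tricolorable


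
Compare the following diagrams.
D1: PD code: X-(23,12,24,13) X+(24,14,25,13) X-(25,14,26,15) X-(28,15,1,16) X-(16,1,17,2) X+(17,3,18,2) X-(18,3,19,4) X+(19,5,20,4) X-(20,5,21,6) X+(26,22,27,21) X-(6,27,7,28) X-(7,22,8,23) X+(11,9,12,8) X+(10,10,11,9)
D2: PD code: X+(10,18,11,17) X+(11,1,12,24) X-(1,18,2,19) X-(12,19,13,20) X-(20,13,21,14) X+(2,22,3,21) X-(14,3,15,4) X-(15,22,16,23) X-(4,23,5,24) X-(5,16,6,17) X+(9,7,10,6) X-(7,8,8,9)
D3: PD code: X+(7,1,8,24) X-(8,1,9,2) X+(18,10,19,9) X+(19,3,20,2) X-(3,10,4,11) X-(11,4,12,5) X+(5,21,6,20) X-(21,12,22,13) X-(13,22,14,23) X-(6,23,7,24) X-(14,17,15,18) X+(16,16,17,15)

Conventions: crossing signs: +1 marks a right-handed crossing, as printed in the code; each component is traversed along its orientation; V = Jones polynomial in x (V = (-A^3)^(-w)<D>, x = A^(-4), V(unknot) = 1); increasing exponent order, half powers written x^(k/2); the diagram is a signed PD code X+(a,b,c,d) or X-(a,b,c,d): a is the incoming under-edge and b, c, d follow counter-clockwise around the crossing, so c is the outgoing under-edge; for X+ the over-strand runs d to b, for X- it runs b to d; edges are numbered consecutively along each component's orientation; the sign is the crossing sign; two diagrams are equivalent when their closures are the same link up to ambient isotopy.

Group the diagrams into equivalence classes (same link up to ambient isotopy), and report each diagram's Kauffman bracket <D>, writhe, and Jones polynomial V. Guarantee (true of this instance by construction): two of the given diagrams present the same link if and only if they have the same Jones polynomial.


classes: {D1, D2} | {D3}
V(D1) = -x^-6 + x^-5 - x^-4 + 2x^-3 - x^-2 + x^-1  [14 crossings, <D> = A^-2 - A^2 + 2A^6 - A^10 + A^14 - A^18, w = -2]
V(D2) = -x^-6 + x^-5 - x^-4 + 2x^-3 - x^-2 + x^-1  (w -4, c 12, <D> = A^-8 - A^-4 + 2 - A^4 + A^8 - A^12)
D3 (bracket A^-10 - A^-6 + 2A^-2 - 2A^2 + 2A^6 - 2A^10 + A^14; 12 crossings at w = -2): V = x^-5 - 2x^-4 + 2x^-3 - 2x^-2 + 2x^-1 - 1 + x
note: 2 values of V(x) split the 3 diagrams


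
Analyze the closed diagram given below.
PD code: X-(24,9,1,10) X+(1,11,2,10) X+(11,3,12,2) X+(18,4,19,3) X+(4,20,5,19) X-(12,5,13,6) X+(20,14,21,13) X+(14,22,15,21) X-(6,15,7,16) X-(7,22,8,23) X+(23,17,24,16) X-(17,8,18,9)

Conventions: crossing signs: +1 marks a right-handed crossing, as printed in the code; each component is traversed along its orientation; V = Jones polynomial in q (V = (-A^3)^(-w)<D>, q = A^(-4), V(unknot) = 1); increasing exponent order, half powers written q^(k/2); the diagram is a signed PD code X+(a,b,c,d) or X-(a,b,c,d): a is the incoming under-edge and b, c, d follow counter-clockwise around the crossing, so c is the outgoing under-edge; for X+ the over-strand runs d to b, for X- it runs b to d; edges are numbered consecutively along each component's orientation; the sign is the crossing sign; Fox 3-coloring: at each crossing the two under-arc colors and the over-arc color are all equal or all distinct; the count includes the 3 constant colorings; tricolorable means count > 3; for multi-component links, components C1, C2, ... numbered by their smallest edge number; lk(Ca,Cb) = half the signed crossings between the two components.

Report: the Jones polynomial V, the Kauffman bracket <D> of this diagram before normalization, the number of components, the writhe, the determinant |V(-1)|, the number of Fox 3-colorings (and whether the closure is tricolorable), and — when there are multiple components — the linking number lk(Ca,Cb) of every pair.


V = -q^-2 + 2q^-1 - 2 + 4q - 4q^2 + 4q^3 - 3q^4 + 2q^5 - q^6
<D> = -A^-18 + 2A^-14 - 3A^-10 + 4A^-6 - 4A^-2 + 4A^2 - 2A^6 + 2A^10 - A^14 (w = +2)
1 component over 12 crossings, w = +2
3 Fox colorings among 3^12, |V(-1)| = 23: not tricolorable
why: |V(-1)| = 23: so not tricolorable, since 3 does not divide 23


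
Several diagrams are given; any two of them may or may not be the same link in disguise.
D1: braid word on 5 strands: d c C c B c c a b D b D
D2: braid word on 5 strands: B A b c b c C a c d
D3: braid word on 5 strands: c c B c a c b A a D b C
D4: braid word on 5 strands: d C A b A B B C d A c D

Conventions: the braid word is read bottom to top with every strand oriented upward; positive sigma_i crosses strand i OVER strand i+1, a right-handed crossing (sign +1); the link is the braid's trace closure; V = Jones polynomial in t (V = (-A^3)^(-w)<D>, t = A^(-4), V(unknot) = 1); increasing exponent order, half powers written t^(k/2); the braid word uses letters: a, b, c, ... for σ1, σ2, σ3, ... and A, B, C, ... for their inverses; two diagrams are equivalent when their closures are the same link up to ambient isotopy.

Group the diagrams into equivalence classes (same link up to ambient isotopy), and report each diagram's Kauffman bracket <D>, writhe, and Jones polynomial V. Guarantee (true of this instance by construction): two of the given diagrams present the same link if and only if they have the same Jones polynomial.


equivalence classes: {D1, D3} | {D2} | {D4}
D1 (bracket -A^-12 + A^-8 - A^-4 + 2 - A^4 + A^8; 12 crossings at w = +4): V = t - t^2 + 2t^3 - t^4 + t^5 - t^6
V(D2) = t + t^3 - t^4  [10 crossings, <D> = -A^-4 + 1 + A^8, w = +4]
D3 (bracket -A^-12 + A^-8 - A^-4 + 2 - A^4 + A^8; 12 crossings at w = +4): V = t - t^2 + 2t^3 - t^4 + t^5 - t^6
V(D4) = -t^-6 + t^-5 - t^-4 + 2t^-3 - t^-2 + t^-1  (w -4, c 12, <D> = A^-8 - A^-4 + 2 - A^4 + A^8 - A^12)
key observation: 3 classes among 4 diagrams; unequal V(t) rules out equality


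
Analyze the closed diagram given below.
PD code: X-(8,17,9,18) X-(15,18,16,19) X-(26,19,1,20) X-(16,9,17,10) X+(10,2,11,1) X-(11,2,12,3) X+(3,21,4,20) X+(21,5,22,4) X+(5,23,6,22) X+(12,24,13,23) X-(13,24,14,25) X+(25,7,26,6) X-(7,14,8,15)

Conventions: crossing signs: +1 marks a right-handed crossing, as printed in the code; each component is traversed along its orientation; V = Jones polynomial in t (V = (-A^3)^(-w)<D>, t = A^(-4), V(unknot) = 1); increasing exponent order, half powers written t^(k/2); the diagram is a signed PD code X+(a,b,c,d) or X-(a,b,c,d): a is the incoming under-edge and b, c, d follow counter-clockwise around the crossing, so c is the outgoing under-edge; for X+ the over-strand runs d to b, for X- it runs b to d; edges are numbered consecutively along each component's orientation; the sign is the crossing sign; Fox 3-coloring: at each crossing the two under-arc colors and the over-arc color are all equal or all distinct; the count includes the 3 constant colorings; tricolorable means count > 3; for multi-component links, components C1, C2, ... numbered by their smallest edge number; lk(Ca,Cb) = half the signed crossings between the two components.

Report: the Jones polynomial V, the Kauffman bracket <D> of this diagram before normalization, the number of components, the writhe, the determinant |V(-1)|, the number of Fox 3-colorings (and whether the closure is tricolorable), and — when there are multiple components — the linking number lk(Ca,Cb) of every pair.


Jones polynomial: V(t) = -t^-3 + t^-2 - t^-1 + 3 - t + t^2 - t^3
<D> = A^-15 - A^-11 + A^-7 - 3A^-3 + A - A^5 + A^9; writhe -1
components 1, writhe -1 (13 crossings)
3-colorings: 27 of 3^13, det 9 — tricolorable
note: V is palindromic (span 6, det 9): t -> 1/t fixes it; necessary, not sufficient, for amphichirality


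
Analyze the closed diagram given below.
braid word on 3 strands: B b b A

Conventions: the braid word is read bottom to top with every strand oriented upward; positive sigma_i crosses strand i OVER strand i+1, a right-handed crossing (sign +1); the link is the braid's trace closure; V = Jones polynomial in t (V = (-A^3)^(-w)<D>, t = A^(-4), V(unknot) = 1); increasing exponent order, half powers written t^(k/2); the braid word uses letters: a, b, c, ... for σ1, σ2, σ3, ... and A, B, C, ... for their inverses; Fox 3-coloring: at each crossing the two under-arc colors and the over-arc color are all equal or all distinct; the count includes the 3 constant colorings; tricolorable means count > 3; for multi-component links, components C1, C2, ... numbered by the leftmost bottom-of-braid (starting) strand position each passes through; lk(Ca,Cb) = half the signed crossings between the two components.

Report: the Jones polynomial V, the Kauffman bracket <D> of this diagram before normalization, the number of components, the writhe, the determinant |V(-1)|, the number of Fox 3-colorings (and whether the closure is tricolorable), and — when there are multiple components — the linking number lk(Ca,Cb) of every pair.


V(t) = 1
bracket: 1, w = 0
1 component, writhe 0, over 4 crossings
det 1, colorings 3 of 3^4 — not tricolorable
observation: the word shrinks to σ2 σ1⁻¹ after cancelling


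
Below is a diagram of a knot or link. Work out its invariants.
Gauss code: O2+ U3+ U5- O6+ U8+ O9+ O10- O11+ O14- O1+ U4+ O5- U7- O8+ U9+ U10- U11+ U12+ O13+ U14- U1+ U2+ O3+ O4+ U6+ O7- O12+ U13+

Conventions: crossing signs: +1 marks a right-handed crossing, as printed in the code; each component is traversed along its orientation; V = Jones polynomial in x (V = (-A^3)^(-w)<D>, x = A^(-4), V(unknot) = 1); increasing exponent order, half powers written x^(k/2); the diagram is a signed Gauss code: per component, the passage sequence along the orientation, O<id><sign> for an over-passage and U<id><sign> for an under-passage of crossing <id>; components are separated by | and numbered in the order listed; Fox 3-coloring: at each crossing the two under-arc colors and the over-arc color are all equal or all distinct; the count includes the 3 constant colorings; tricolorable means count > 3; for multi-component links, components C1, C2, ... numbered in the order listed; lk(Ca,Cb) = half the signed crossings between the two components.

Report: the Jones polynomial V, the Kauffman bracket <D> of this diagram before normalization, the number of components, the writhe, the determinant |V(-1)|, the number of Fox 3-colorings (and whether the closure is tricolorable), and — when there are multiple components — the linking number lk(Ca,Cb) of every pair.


V = 2x^2 - 3x^3 + 6x^4 - 7x^5 + 7x^6 - 7x^7 + 5x^8 - 3x^9 + x^10
<D> = A^-22 - 3A^-18 + 5A^-14 - 7A^-10 + 7A^-6 - 7A^-2 + 6A^2 - 3A^6 + 2A^10 (w = +6)
1 component over 14 crossings, w = +6
3 Fox colorings among 3^14, |V(-1)| = 41: not tricolorable
why: the span of V is 8, forcing >= 8 crossings in any diagram


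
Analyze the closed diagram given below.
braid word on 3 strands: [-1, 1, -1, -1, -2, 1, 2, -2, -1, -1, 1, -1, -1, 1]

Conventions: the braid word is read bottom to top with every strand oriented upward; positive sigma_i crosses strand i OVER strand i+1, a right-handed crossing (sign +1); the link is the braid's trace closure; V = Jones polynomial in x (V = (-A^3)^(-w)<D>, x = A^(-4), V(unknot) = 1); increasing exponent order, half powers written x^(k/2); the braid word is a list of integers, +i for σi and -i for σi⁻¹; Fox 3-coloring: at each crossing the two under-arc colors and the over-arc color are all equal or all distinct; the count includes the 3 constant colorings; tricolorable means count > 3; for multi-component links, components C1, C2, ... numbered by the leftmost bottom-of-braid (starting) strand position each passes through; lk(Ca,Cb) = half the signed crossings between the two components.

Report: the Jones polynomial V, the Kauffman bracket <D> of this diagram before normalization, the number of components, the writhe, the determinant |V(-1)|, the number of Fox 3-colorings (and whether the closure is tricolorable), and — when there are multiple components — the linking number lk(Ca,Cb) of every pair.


V = -x^-4 + x^-3 + x^-1
<D> = A^-8 + 1 - A^4 (w = -4)
1 component over 14 crossings, w = -4
9 Fox colorings among 3^14, |V(-1)| = 3: tricolorable
why: the span of V is 3, forcing >= 3 crossings in any diagram


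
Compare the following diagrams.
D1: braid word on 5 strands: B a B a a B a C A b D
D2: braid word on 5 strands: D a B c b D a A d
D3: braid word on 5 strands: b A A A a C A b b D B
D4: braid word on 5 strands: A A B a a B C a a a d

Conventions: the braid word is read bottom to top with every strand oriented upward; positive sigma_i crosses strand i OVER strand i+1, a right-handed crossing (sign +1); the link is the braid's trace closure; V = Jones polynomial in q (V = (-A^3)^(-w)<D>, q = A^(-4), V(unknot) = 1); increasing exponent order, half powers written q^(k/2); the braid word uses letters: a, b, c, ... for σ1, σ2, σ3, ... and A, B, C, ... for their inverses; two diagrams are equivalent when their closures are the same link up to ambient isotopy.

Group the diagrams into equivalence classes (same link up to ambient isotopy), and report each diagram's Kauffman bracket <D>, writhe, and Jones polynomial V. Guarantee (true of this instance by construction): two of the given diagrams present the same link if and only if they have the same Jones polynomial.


equivalence classes: {D1, D4} | {D2} | {D3}
D1 (bracket -A^-17 + 2A^-13 - A^-9 + 2A^-5 - A^-1 + A^3; 11 crossings at w = -1): V = -q^(-3/2) + q^(-1/2) - 2q^(1/2) + q^(3/2) - 2q^(5/2) + q^(7/2)
V(D2) = -q^(-1/2) - q^(1/2)  [9 crossings, <D> = A + A^5, w = +1]
V(D3) = q^(-7/2) - q^(-5/2) + q^(-3/2) - 2q^(-1/2) - q^(3/2)  [11 crossings, <D> = A^-15 + 2A^-7 - A^-3 + A - A^5, w = -3]
D4 (bracket -A^-11 + 2A^-7 - A^-3 + 2A - A^5 + A^9; 11 crossings at w = +1): V = -q^(-3/2) + q^(-1/2) - 2q^(1/2) + q^(3/2) - 2q^(5/2) + q^(7/2)
observation: 3 values of V(q) split the 4 diagrams


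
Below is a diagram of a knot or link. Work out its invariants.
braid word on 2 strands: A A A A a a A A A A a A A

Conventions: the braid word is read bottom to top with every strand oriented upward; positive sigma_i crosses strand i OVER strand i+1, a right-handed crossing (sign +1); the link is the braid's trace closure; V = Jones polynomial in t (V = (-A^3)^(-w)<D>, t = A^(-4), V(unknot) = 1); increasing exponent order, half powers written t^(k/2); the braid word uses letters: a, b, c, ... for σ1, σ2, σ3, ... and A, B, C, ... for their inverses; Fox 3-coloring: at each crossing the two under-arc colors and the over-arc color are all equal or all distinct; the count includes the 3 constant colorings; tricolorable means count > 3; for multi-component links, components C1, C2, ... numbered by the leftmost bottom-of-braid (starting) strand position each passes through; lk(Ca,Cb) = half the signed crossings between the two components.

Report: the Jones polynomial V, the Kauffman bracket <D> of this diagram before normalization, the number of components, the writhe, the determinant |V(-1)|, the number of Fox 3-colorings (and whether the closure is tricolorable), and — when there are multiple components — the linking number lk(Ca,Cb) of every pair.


V(t) = -t^-10 + t^-9 - t^-8 + t^-7 - t^-6 + t^-5 + t^-3
bracket: -A^-9 - A^-1 + A^3 - A^7 + A^11 - A^15 + A^19, w = -7
1 component, writhe -7, over 13 crossings
det 7, colorings 3 of 3^13 — not tricolorable
observation: one generator, power 7: the (2,7) torus pattern
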